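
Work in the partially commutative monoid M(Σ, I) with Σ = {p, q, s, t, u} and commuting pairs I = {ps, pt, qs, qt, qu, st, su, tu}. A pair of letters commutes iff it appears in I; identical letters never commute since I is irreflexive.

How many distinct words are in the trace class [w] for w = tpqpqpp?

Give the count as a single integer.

piece 0:t — minimal
piece 1:p — minimal
piece 2:q rests on {1:p}
piece 3:p rests on {2:q}
piece 4:q rests on {3:p}
piece 5:p rests on {4:q}
piece 6:p rests on {5:p}
minimal pieces: {0:t, 1:p}
ways to finish when only these pieces remain (= sum over removing one remaining piece with nothing left below it):
  1 left: {0}→1  {6}→1
  2 left: {0,6}→2  {5,6}→1
  3 left: {0,5,6}→3  {4,5,6}→1
  4 left: {0,4,5,6}→4  {3,4,5,6}→1
  5 left: {0,3,4,5,6}→5  {2,3,4,5,6}→1
  placing 0:t first → 1 extensions
  placing 1:p first → 6 extensions
total linear extensions = 7

7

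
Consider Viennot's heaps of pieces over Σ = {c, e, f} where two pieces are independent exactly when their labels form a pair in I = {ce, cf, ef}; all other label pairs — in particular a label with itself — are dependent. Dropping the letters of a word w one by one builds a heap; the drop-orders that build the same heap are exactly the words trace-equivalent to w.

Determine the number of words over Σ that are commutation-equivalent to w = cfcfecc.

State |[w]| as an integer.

105

0(c) covers ∅
1(f) covers ∅
2(c) covers 0:c
3(f) covers 1:f
4(e) covers ∅
5(c) covers 2:c
6(c) covers 5:c
floor of heap: 0:c, 1:f, 4:e
completions by unplaced set U, small U first (add the entries for U minus each lowest piece of U):
  |U|=1: {3}:1  {4}:1  {6}:1
  |U|=2: {1,3}:1  {3,4}:2  {3,6}:2  {4,6}:2  {5,6}:1
  |U|=3: {1,3,4}:3  {1,3,6}:3  {2,5,6}:1  {3,4,6}:6  {3,5,6}:3  {4,5,6}:3
  |U|=4: {0,2,5,6}:1  {1,3,4,6}:12  {1,3,5,6}:6  {2,3,5,6}:4  {2,4,5,6}:4  {3,4,5,6}:12
  |U|=5: {0,2,3,5,6}:5  {0,2,4,5,6}:5  {1,2,3,5,6}:10  {1,3,4,5,6}:30  {2,3,4,5,6}:20
  start at 0(c): 60
  start at 1(f): 30
  start at 4(e): 15
sum over floor = 105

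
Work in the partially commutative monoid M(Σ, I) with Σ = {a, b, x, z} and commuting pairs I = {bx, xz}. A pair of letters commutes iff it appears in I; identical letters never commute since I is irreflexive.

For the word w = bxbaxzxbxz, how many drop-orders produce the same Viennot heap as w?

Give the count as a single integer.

#0=b has no predecessor
#1=x has no predecessor
#2=b depends on [0:b]
#3=a depends on [1:x, 2:b]
#4=x depends on [3:a]
#5=z depends on [3:a]
#6=x depends on [4:x]
#7=b depends on [5:z]
#8=x depends on [6:x]
#9=z depends on [7:b]
sources: [0:b, 1:x]
N(rest) = Σ N(rest − s) over sources s of rest; N(one piece) = 1:
  size 1 → [8]=1  [9]=1
  size 2 → [6,8]=1  [7,9]=1  [8,9]=2
  size 3 → [4,6,8]=1  [5,7,9]=1  [6,8,9]=3  [7,8,9]=3
  size 4 → [4,6,8,9]=4  [5,7,8,9]=4  [6,7,8,9]=6
  size 5 → [4,6,7,8,9]=10  [5,6,7,8,9]=10
  size 6 → [4,5,6,7,8,9]=20
  size 7 → [3,4,5,6,7,8,9]=20
  size 8 → [1,3,4,5,6,7,8,9]=20  [2,3,4,5,6,7,8,9]=20
  first=0(b) contributes 40
  first=1(x) contributes 20
|[w]| = 60

60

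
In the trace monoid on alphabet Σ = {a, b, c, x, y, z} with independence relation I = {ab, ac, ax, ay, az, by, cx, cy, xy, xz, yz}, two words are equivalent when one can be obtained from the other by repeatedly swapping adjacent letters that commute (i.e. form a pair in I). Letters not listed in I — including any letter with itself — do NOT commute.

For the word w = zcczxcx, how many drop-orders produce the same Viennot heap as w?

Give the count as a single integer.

21

drop 0:z onto floor
drop 1:c onto {0:z}
drop 2:c onto {1:c}
drop 3:z onto {2:c}
drop 4:x onto floor
drop 5:c onto {3:z}
drop 6:x onto {4:x}
ground layer = {0:z, 4:x}
drop-orders for the pieces not yet dropped (sum over which currently-grounded one goes next):
  1 to go: {5} 1  {6} 1
  2 to go: {3,5} 1  {4,6} 1  {5,6} 2
  3 to go: {2,3,5} 1  {3,5,6} 3  {4,5,6} 3
  4 to go: {1,2,3,5} 1  {2,3,5,6} 4  {3,4,5,6} 6
  5 to go: {0,1,2,3,5} 1  {1,2,3,5,6} 5  {2,3,4,5,6} 10
  if 0:z drops first: 15 orders
  if 4:x drops first: 6 orders
heap linearizations: 21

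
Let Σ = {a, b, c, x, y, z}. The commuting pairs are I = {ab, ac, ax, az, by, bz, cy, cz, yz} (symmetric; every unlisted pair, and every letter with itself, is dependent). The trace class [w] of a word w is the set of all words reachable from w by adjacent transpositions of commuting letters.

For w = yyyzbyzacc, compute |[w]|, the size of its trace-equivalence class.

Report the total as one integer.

piece 0:y — minimal
piece 1:y rests on {0:y}
piece 2:y rests on {1:y}
piece 3:z — minimal
piece 4:b — minimal
piece 5:y rests on {2:y}
piece 6:z rests on {3:z}
piece 7:a rests on {5:y}
piece 8:c rests on {4:b}
piece 9:c rests on {8:c}
minimal pieces: {0:y, 3:z, 4:b}
ways to finish when only these pieces remain (= sum over removing one remaining piece with nothing left below it):
  1 left: {6}→1  {7}→1  {9}→1
  2 left: {3,6}→1  {5,7}→1  {6,7}→2  {6,9}→2  {7,9}→2  {8,9}→1
  3 left: {2,5,7}→1  {3,6,7}→3  {3,6,9}→3  {4,8,9}→1  {5,6,7}→3  {5,7,9}→3  {6,7,9}→6  {6,8,9}→3  {7,8,9}→3
  4 left: {1,2,5,7}→1  {2,5,6,7}→4  {2,5,7,9}→4  {3,5,6,7}→6  {3,6,7,9}→12  {3,6,8,9}→6  {4,6,8,9}→4  {4,7,8,9}→4  {5,6,7,9}→12  {5,7,8,9}→6  {6,7,8,9}→12
  5 left: {0,1,2,5,7}→1  {1,2,5,6,7}→5  {1,2,5,7,9}→5  {2,3,5,6,7}→10  {2,5,6,7,9}→20  {2,5,7,8,9}→10  {3,4,6,8,9}→10  {3,5,6,7,9}→30  {3,6,7,8,9}→30  {4,5,7,8,9}→10  {4,6,7,8,9}→20  {5,6,7,8,9}→30
  6 left: {0,1,2,5,6,7}→6  {0,1,2,5,7,9}→6  {1,2,3,5,6,7}→15  {1,2,5,6,7,9}→30  {1,2,5,7,8,9}→15  {2,3,5,6,7,9}→60  {2,4,5,7,8,9}→20  {2,5,6,7,8,9}→60  {3,4,6,7,8,9}→60  {3,5,6,7,8,9}→90  {4,5,6,7,8,9}→60
  7 left: {0,1,2,3,5,6,7}→21  {0,1,2,5,6,7,9}→42  {0,1,2,5,7,8,9}→21  {1,2,3,5,6,7,9}→105  {1,2,4,5,7,8,9}→35  {1,2,5,6,7,8,9}→105  {2,3,5,6,7,8,9}→210  {2,4,5,6,7,8,9}→140  {3,4,5,6,7,8,9}→210
  8 left: {0,1,2,3,5,6,7,9}→168  {0,1,2,4,5,7,8,9}→56  {0,1,2,5,6,7,8,9}→168  {1,2,3,5,6,7,8,9}→420  {1,2,4,5,6,7,8,9}→280  {2,3,4,5,6,7,8,9}→560
  placing 0:y first → 1260 extensions
  placing 3:z first → 504 extensions
  placing 4:b first → 756 extensions
total linear extensions = 2520

2520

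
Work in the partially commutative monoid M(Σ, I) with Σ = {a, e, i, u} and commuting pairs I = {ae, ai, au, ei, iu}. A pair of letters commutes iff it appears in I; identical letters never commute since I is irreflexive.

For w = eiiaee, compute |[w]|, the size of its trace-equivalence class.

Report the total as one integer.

60

0(e) covers ∅
1(i) covers ∅
2(i) covers 1:i
3(a) covers ∅
4(e) covers 0:e
5(e) covers 4:e
floor of heap: 0:e, 1:i, 3:a
completions by unplaced set U, small U first (add the entries for U minus each lowest piece of U):
  |U|=1: {2}:1  {3}:1  {5}:1
  |U|=2: {1,2}:1  {2,3}:2  {2,5}:2  {3,5}:2  {4,5}:1
  |U|=3: {0,4,5}:1  {1,2,3}:3  {1,2,5}:3  {2,3,5}:6  {2,4,5}:3  {3,4,5}:3
  |U|=4: {0,2,4,5}:4  {0,3,4,5}:4  {1,2,3,5}:12  {1,2,4,5}:6  {2,3,4,5}:12
  start at 0(e): 30
  start at 1(i): 20
  start at 3(a): 10
sum over floor = 60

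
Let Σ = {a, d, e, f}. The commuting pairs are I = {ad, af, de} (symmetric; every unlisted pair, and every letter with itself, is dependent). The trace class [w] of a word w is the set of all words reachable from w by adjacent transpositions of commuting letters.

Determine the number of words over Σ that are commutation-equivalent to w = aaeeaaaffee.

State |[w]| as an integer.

10

#0=a has no predecessor
#1=a depends on [0:a]
#2=e depends on [1:a]
#3=e depends on [2:e]
#4=a depends on [3:e]
#5=a depends on [4:a]
#6=a depends on [5:a]
#7=f depends on [3:e]
#8=f depends on [7:f]
#9=e depends on [6:a, 8:f]
#10=e depends on [9:e]
sources: [0:a]
N(rest) = Σ N(rest − s) over sources s of rest; N(one piece) = 1:
  size 1 → [10]=1
  size 2 → [9,10]=1
  size 3 → [6,9,10]=1  [8,9,10]=1
  size 4 → [5,6,9,10]=1  [6,8,9,10]=2  [7,8,9,10]=1
  size 5 → [4,5,6,9,10]=1  [5,6,8,9,10]=3  [6,7,8,9,10]=3
  size 6 → [4,5,6,8,9,10]=4  [5,6,7,8,9,10]=6
  size 7 → [4,5,6,7,8,9,10]=10
  size 8 → [3,4,5,6,7,8,9,10]=10
  size 9 → [2,3,4,5,6,7,8,9,10]=10
  first=0(a) contributes 10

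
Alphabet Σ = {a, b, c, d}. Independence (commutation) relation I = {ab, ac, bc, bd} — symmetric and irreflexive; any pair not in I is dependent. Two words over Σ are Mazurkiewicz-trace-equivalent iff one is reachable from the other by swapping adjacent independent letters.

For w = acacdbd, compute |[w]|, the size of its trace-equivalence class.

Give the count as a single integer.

42

drop 0:a onto floor
drop 1:c onto floor
drop 2:a onto {0:a}
drop 3:c onto {1:c}
drop 4:d onto {2:a, 3:c}
drop 5:b onto floor
drop 6:d onto {4:d}
ground layer = {0:a, 1:c, 5:b}
drop-orders for the pieces not yet dropped (sum over which currently-grounded one goes next):
  1 to go: {5} 1  {6} 1
  2 to go: {4,6} 1  {5,6} 2
  3 to go: {2,4,6} 1  {3,4,6} 1  {4,5,6} 3
  4 to go: {0,2,4,6} 1  {1,3,4,6} 1  {2,3,4,6} 2  {2,4,5,6} 4  {3,4,5,6} 4
  5 to go: {0,2,3,4,6} 3  {0,2,4,5,6} 5  {1,2,3,4,6} 3  {1,3,4,5,6} 5  {2,3,4,5,6} 10
  if 0:a drops first: 18 orders
  if 1:c drops first: 18 orders
  if 5:b drops first: 6 orders
heap linearizations: 42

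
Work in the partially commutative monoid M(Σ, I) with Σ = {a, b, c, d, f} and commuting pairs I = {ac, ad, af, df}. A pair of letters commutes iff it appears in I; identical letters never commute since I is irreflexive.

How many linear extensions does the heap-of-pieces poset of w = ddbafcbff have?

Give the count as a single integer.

0(d) covers ∅
1(d) covers 0:d
2(b) covers 1:d
3(a) covers 2:b
4(f) covers 2:b
5(c) covers 4:f
6(b) covers 3:a, 5:c
7(f) covers 6:b
8(f) covers 7:f
floor of heap: 0:d
completions by unplaced set U, small U first (add the entries for U minus each lowest piece of U):
  |U|=1: {8}:1
  |U|=2: {7,8}:1
  |U|=3: {6,7,8}:1
  |U|=4: {3,6,7,8}:1  {5,6,7,8}:1
  |U|=5: {3,5,6,7,8}:2  {4,5,6,7,8}:1
  |U|=6: {3,4,5,6,7,8}:3
  |U|=7: {2,3,4,5,6,7,8}:3
  start at 0(d): 3

3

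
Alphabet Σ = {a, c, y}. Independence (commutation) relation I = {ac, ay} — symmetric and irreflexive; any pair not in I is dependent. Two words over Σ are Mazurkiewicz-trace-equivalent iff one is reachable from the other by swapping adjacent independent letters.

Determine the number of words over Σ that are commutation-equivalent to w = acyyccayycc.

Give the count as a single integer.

55

#0=a has no predecessor
#1=c has no predecessor
#2=y depends on [1:c]
#3=y depends on [2:y]
#4=c depends on [3:y]
#5=c depends on [4:c]
#6=a depends on [0:a]
#7=y depends on [5:c]
#8=y depends on [7:y]
#9=c depends on [8:y]
#10=c depends on [9:c]
sources: [0:a, 1:c]
N(rest) = Σ N(rest − s) over sources s of rest; N(one piece) = 1:
  size 1 → [6]=1  [10]=1
  size 2 → [0,6]=1  [6,10]=2  [9,10]=1
  size 3 → [0,6,10]=3  [6,9,10]=3  [8,9,10]=1
  size 4 → [0,6,9,10]=6  [6,8,9,10]=4  [7,8,9,10]=1
  size 5 → [0,6,8,9,10]=10  [5,7,8,9,10]=1  [6,7,8,9,10]=5
  size 6 → [0,6,7,8,9,10]=15  [4,5,7,8,9,10]=1  [5,6,7,8,9,10]=6
  size 7 → [0,5,6,7,8,9,10]=21  [3,4,5,7,8,9,10]=1  [4,5,6,7,8,9,10]=7
  size 8 → [0,4,5,6,7,8,9,10]=28  [2,3,4,5,7,8,9,10]=1  [3,4,5,6,7,8,9,10]=8
  size 9 → [0,3,4,5,6,7,8,9,10]=36  [1,2,3,4,5,7,8,9,10]=1  [2,3,4,5,6,7,8,9,10]=9
  first=0(a) contributes 10
  first=1(c) contributes 45
|[w]| = 55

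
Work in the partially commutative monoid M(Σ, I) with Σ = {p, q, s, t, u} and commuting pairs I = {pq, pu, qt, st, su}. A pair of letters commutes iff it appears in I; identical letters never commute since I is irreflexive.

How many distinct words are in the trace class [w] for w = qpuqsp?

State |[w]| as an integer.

4

#0=q has no predecessor
#1=p has no predecessor
#2=u depends on [0:q]
#3=q depends on [2:u]
#4=s depends on [1:p, 3:q]
#5=p depends on [4:s]
sources: [0:q, 1:p]
N(rest) = Σ N(rest − s) over sources s of rest; N(one piece) = 1:
  size 1 → [5]=1
  size 2 → [4,5]=1
  size 3 → [1,4,5]=1  [3,4,5]=1
  size 4 → [1,3,4,5]=2  [2,3,4,5]=1
  first=0(q) contributes 3
  first=1(p) contributes 1
|[w]| = 4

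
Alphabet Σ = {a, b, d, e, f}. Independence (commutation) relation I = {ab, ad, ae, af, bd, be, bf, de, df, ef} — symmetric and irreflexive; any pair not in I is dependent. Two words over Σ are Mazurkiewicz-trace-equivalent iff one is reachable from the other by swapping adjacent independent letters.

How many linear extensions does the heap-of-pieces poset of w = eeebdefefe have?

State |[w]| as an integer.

drop 0:e onto floor
drop 1:e onto {0:e}
drop 2:e onto {1:e}
drop 3:b onto floor
drop 4:d onto floor
drop 5:e onto {2:e}
drop 6:f onto floor
drop 7:e onto {5:e}
drop 8:f onto {6:f}
drop 9:e onto {7:e}
ground layer = {0:e, 3:b, 4:d, 6:f}
drop-orders for the pieces not yet dropped (sum over which currently-grounded one goes next):
  1 to go: {3} 1  {4} 1  {8} 1  {9} 1
  2 to go: {3,4} 2  {3,8} 2  {3,9} 2  {4,8} 2  {4,9} 2  {6,8} 1  {7,9} 1  {8,9} 2
  3 to go: {3,4,8} 6  {3,4,9} 6  {3,6,8} 3  {3,7,9} 3  {3,8,9} 6  {4,6,8} 3  {4,7,9} 3  {4,8,9} 6  {5,7,9} 1  {6,8,9} 3  {7,8,9} 3
  4 to go: {2,5,7,9} 1  {3,4,6,8} 12  {3,4,7,9} 12  {3,4,8,9} 24  {3,5,7,9} 4  {3,6,8,9} 12  {3,7,8,9} 12  {4,5,7,9} 4  {4,6,8,9} 12  {4,7,8,9} 12  {5,7,8,9} 4  {6,7,8,9} 6
  5 to go: {1,2,5,7,9} 1  {2,3,5,7,9} 5  {2,4,5,7,9} 5  {2,5,7,8,9} 5  {3,4,5,7,9} 20  {3,4,6,8,9} 60  {3,4,7,8,9} 60  {3,5,7,8,9} 20  {3,6,7,8,9} 30  {4,5,7,8,9} 20  {4,6,7,8,9} 30  {5,6,7,8,9} 10
  6 to go: {0,1,2,5,7,9} 1  {1,2,3,5,7,9} 6  {1,2,4,5,7,9} 6  {1,2,5,7,8,9} 6  {2,3,4,5,7,9} 30  {2,3,5,7,8,9} 30  {2,4,5,7,8,9} 30  {2,5,6,7,8,9} 15  {3,4,5,7,8,9} 120  {3,4,6,7,8,9} 180  {3,5,6,7,8,9} 60  {4,5,6,7,8,9} 60
  7 to go: {0,1,2,3,5,7,9} 7  {0,1,2,4,5,7,9} 7  {0,1,2,5,7,8,9} 7  {1,2,3,4,5,7,9} 42  {1,2,3,5,7,8,9} 42  {1,2,4,5,7,8,9} 42  {1,2,5,6,7,8,9} 21  {2,3,4,5,7,8,9} 210  {2,3,5,6,7,8,9} 105  {2,4,5,6,7,8,9} 105  {3,4,5,6,7,8,9} 420
  8 to go: {0,1,2,3,4,5,7,9} 56  {0,1,2,3,5,7,8,9} 56  {0,1,2,4,5,7,8,9} 56  {0,1,2,5,6,7,8,9} 28  {1,2,3,4,5,7,8,9} 336  {1,2,3,5,6,7,8,9} 168  {1,2,4,5,6,7,8,9} 168  {2,3,4,5,6,7,8,9} 840
  if 0:e drops first: 1512 orders
  if 3:b drops first: 252 orders
  if 4:d drops first: 252 orders
  if 6:f drops first: 504 orders
heap linearizations: 2520

2520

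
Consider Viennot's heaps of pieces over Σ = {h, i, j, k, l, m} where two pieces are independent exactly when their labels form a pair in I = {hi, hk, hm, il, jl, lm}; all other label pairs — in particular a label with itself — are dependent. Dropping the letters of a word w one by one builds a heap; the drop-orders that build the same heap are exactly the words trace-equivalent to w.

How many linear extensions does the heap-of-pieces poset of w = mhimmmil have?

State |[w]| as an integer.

28

0(m) covers ∅
1(h) covers ∅
2(i) covers 0:m
3(m) covers 2:i
4(m) covers 3:m
5(m) covers 4:m
6(i) covers 5:m
7(l) covers 1:h
floor of heap: 0:m, 1:h
completions by unplaced set U, small U first (add the entries for U minus each lowest piece of U):
  |U|=1: {6}:1  {7}:1
  |U|=2: {1,7}:1  {5,6}:1  {6,7}:2
  |U|=3: {1,6,7}:3  {4,5,6}:1  {5,6,7}:3
  |U|=4: {1,5,6,7}:6  {3,4,5,6}:1  {4,5,6,7}:4
  |U|=5: {1,4,5,6,7}:10  {2,3,4,5,6}:1  {3,4,5,6,7}:5
  |U|=6: {0,2,3,4,5,6}:1  {1,3,4,5,6,7}:15  {2,3,4,5,6,7}:6
  start at 0(m): 21
  start at 1(h): 7
sum over floor = 28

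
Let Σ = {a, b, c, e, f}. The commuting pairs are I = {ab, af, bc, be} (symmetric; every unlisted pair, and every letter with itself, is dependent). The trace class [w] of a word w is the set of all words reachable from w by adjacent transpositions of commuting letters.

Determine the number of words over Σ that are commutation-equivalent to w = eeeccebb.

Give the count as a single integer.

28

0(e) covers ∅
1(e) covers 0:e
2(e) covers 1:e
3(c) covers 2:e
4(c) covers 3:c
5(e) covers 4:c
6(b) covers ∅
7(b) covers 6:b
floor of heap: 0:e, 6:b
completions by unplaced set U, small U first (add the entries for U minus each lowest piece of U):
  |U|=1: {5}:1  {7}:1
  |U|=2: {4,5}:1  {5,7}:2  {6,7}:1
  |U|=3: {3,4,5}:1  {4,5,7}:3  {5,6,7}:3
  |U|=4: {2,3,4,5}:1  {3,4,5,7}:4  {4,5,6,7}:6
  |U|=5: {1,2,3,4,5}:1  {2,3,4,5,7}:5  {3,4,5,6,7}:10
  |U|=6: {0,1,2,3,4,5}:1  {1,2,3,4,5,7}:6  {2,3,4,5,6,7}:15
  start at 0(e): 21
  start at 6(b): 7
sum over floor = 28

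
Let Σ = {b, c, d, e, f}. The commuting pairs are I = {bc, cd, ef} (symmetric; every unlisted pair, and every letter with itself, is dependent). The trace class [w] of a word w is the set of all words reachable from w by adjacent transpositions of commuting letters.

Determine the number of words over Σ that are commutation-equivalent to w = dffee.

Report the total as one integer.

6

#0=d has no predecessor
#1=f depends on [0:d]
#2=f depends on [1:f]
#3=e depends on [0:d]
#4=e depends on [3:e]
sources: [0:d]
N(rest) = Σ N(rest − s) over sources s of rest; N(one piece) = 1:
  size 1 → [2]=1  [4]=1
  size 2 → [1,2]=1  [2,4]=2  [3,4]=1
  size 3 → [1,2,4]=3  [2,3,4]=3
  first=0(d) contributes 6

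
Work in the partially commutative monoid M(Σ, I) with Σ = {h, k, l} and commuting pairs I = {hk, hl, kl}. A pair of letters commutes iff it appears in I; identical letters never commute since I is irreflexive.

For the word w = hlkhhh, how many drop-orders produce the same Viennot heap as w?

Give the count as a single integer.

30

#0=h has no predecessor
#1=l has no predecessor
#2=k has no predecessor
#3=h depends on [0:h]
#4=h depends on [3:h]
#5=h depends on [4:h]
sources: [0:h, 1:l, 2:k]
N(rest) = Σ N(rest − s) over sources s of rest; N(one piece) = 1:
  size 1 → [1]=1  [2]=1  [5]=1
  size 2 → [1,2]=2  [1,5]=2  [2,5]=2  [4,5]=1
  size 3 → [1,2,5]=6  [1,4,5]=3  [2,4,5]=3  [3,4,5]=1
  size 4 → [0,3,4,5]=1  [1,2,4,5]=12  [1,3,4,5]=4  [2,3,4,5]=4
  first=0(h) contributes 20
  first=1(l) contributes 5
  first=2(k) contributes 5
|[w]| = 30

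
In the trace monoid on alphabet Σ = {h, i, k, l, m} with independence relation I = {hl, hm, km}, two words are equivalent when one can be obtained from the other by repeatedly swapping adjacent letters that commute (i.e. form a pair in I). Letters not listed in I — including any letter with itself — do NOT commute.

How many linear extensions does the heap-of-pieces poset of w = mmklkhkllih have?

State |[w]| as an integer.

3

#0=m has no predecessor
#1=m depends on [0:m]
#2=k has no predecessor
#3=l depends on [1:m, 2:k]
#4=k depends on [3:l]
#5=h depends on [4:k]
#6=k depends on [5:h]
#7=l depends on [6:k]
#8=l depends on [7:l]
#9=i depends on [8:l]
#10=h depends on [9:i]
sources: [0:m, 2:k]
N(rest) = Σ N(rest − s) over sources s of rest; N(one piece) = 1:
  size 1 → [10]=1
  size 2 → [9,10]=1
  size 3 → [8,9,10]=1
  size 4 → [7,8,9,10]=1
  size 5 → [6,7,8,9,10]=1
  size 6 → [5,6,7,8,9,10]=1
  size 7 → [4,5,6,7,8,9,10]=1
  size 8 → [3,4,5,6,7,8,9,10]=1
  size 9 → [1,3,4,5,6,7,8,9,10]=1  [2,3,4,5,6,7,8,9,10]=1
  first=0(m) contributes 2
  first=2(k) contributes 1
|[w]| = 3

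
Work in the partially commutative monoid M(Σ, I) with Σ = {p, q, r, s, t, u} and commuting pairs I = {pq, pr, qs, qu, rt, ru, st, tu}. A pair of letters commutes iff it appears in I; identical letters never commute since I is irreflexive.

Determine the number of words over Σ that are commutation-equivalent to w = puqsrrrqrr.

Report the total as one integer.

#0=p has no predecessor
#1=u depends on [0:p]
#2=q has no predecessor
#3=s depends on [1:u]
#4=r depends on [2:q, 3:s]
#5=r depends on [4:r]
#6=r depends on [5:r]
#7=q depends on [6:r]
#8=r depends on [7:q]
#9=r depends on [8:r]
sources: [0:p, 2:q]
N(rest) = Σ N(rest − s) over sources s of rest; N(one piece) = 1:
  size 1 → [9]=1
  size 2 → [8,9]=1
  size 3 → [7,8,9]=1
  size 4 → [6,7,8,9]=1
  size 5 → [5,6,7,8,9]=1
  size 6 → [4,5,6,7,8,9]=1
  size 7 → [2,4,5,6,7,8,9]=1  [3,4,5,6,7,8,9]=1
  size 8 → [1,3,4,5,6,7,8,9]=1  [2,3,4,5,6,7,8,9]=2
  first=0(p) contributes 3
  first=2(q) contributes 1
|[w]| = 4

4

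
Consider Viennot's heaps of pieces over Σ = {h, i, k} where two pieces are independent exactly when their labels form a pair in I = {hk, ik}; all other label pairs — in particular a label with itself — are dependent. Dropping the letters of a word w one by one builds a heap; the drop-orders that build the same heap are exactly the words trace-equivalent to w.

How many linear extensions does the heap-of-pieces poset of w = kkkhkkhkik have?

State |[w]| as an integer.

120

0(k) covers ∅
1(k) covers 0:k
2(k) covers 1:k
3(h) covers ∅
4(k) covers 2:k
5(k) covers 4:k
6(h) covers 3:h
7(k) covers 5:k
8(i) covers 6:h
9(k) covers 7:k
floor of heap: 0:k, 3:h
completions by unplaced set U, small U first (add the entries for U minus each lowest piece of U):
  |U|=1: {8}:1  {9}:1
  |U|=2: {6,8}:1  {7,9}:1  {8,9}:2
  |U|=3: {3,6,8}:1  {5,7,9}:1  {6,8,9}:3  {7,8,9}:3
  |U|=4: {3,6,8,9}:4  {4,5,7,9}:1  {5,7,8,9}:4  {6,7,8,9}:6
  |U|=5: {2,4,5,7,9}:1  {3,6,7,8,9}:10  {4,5,7,8,9}:5  {5,6,7,8,9}:10
  |U|=6: {1,2,4,5,7,9}:1  {2,4,5,7,8,9}:6  {3,5,6,7,8,9}:20  {4,5,6,7,8,9}:15
  |U|=7: {0,1,2,4,5,7,9}:1  {1,2,4,5,7,8,9}:7  {2,4,5,6,7,8,9}:21  {3,4,5,6,7,8,9}:35
  |U|=8: {0,1,2,4,5,7,8,9}:8  {1,2,4,5,6,7,8,9}:28  {2,3,4,5,6,7,8,9}:56
  start at 0(k): 84
  start at 3(h): 36
sum over floor = 120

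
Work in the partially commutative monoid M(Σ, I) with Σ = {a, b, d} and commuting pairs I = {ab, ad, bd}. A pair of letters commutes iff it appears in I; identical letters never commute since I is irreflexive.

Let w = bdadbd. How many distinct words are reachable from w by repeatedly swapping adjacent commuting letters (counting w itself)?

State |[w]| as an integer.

60

drop 0:b onto floor
drop 1:d onto floor
drop 2:a onto floor
drop 3:d onto {1:d}
drop 4:b onto {0:b}
drop 5:d onto {3:d}
ground layer = {0:b, 1:d, 2:a}
drop-orders for the pieces not yet dropped (sum over which currently-grounded one goes next):
  1 to go: {2} 1  {4} 1  {5} 1
  2 to go: {0,4} 1  {2,4} 2  {2,5} 2  {3,5} 1  {4,5} 2
  3 to go: {0,2,4} 3  {0,4,5} 3  {1,3,5} 1  {2,3,5} 3  {2,4,5} 6  {3,4,5} 3
  4 to go: {0,2,4,5} 12  {0,3,4,5} 6  {1,2,3,5} 4  {1,3,4,5} 4  {2,3,4,5} 12
  if 0:b drops first: 20 orders
  if 1:d drops first: 30 orders
  if 2:a drops first: 10 orders
heap linearizations: 60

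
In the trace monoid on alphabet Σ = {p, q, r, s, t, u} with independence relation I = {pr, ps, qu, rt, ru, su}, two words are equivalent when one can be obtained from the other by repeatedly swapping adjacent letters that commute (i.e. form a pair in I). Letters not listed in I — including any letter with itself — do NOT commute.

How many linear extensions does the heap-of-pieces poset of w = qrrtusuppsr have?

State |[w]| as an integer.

piece 0:q — minimal
piece 1:r rests on {0:q}
piece 2:r rests on {1:r}
piece 3:t rests on {0:q}
piece 4:u rests on {3:t}
piece 5:s rests on {2:r, 3:t}
piece 6:u rests on {4:u}
piece 7:p rests on {6:u}
piece 8:p rests on {7:p}
piece 9:s rests on {5:s}
piece 10:r rests on {9:s}
minimal pieces: {0:q}
ways to finish when only these pieces remain (= sum over removing one remaining piece with nothing left below it):
  1 left: {8}→1  {10}→1
  2 left: {7,8}→1  {8,10}→2  {9,10}→1
  3 left: {5,9,10}→1  {6,7,8}→1  {7,8,10}→3  {8,9,10}→3
  4 left: {2,5,9,10}→1  {4,6,7,8}→1  {5,8,9,10}→4  {6,7,8,10}→4  {7,8,9,10}→6
  5 left: {1,2,5,9,10}→1  {2,5,8,9,10}→5  {4,6,7,8,10}→5  {5,7,8,9,10}→10  {6,7,8,9,10}→10
  6 left: {1,2,5,8,9,10}→6  {2,5,7,8,9,10}→15  {4,6,7,8,9,10}→15  {5,6,7,8,9,10}→20
  7 left: {1,2,5,7,8,9,10}→21  {2,5,6,7,8,9,10}→35  {4,5,6,7,8,9,10}→35
  8 left: {1,2,5,6,7,8,9,10}→56  {2,4,5,6,7,8,9,10}→70  {3,4,5,6,7,8,9,10}→35
  9 left: {1,2,4,5,6,7,8,9,10}→126  {2,3,4,5,6,7,8,9,10}→105
  placing 0:q first → 231 extensions

231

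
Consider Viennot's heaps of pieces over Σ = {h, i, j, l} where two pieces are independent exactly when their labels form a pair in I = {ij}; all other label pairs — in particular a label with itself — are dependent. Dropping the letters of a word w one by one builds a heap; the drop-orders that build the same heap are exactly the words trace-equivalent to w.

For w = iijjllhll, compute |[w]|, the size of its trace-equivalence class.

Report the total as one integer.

6

0(i) covers ∅
1(i) covers 0:i
2(j) covers ∅
3(j) covers 2:j
4(l) covers 1:i, 3:j
5(l) covers 4:l
6(h) covers 5:l
7(l) covers 6:h
8(l) covers 7:l
floor of heap: 0:i, 2:j
completions by unplaced set U, small U first (add the entries for U minus each lowest piece of U):
  |U|=1: {8}:1
  |U|=2: {7,8}:1
  |U|=3: {6,7,8}:1
  |U|=4: {5,6,7,8}:1
  |U|=5: {4,5,6,7,8}:1
  |U|=6: {1,4,5,6,7,8}:1  {3,4,5,6,7,8}:1
  |U|=7: {0,1,4,5,6,7,8}:1  {1,3,4,5,6,7,8}:2  {2,3,4,5,6,7,8}:1
  start at 0(i): 3
  start at 2(j): 3
sum over floor = 6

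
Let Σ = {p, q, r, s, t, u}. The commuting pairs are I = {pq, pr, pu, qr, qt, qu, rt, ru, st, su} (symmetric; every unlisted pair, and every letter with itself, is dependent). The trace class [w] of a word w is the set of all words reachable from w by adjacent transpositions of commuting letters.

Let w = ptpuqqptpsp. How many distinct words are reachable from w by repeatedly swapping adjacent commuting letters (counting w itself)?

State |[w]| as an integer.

108

piece 0:p — minimal
piece 1:t rests on {0:p}
piece 2:p rests on {1:t}
piece 3:u rests on {1:t}
piece 4:q — minimal
piece 5:q rests on {4:q}
piece 6:p rests on {2:p}
piece 7:t rests on {3:u, 6:p}
piece 8:p rests on {7:t}
piece 9:s rests on {5:q, 8:p}
piece 10:p rests on {9:s}
minimal pieces: {0:p, 4:q}
ways to finish when only these pieces remain (= sum over removing one remaining piece with nothing left below it):
  1 left: {10}→1
  2 left: {9,10}→1
  3 left: {5,9,10}→1  {8,9,10}→1
  4 left: {4,5,9,10}→1  {5,8,9,10}→2  {7,8,9,10}→1
  5 left: {3,7,8,9,10}→1  {4,5,8,9,10}→3  {5,7,8,9,10}→3  {6,7,8,9,10}→1
  6 left: {2,6,7,8,9,10}→1  {3,5,7,8,9,10}→4  {3,6,7,8,9,10}→2  {4,5,7,8,9,10}→6  {5,6,7,8,9,10}→4
  7 left: {2,3,6,7,8,9,10}→3  {2,5,6,7,8,9,10}→5  {3,4,5,7,8,9,10}→10  {3,5,6,7,8,9,10}→10  {4,5,6,7,8,9,10}→10
  8 left: {1,2,3,6,7,8,9,10}→3  {2,3,5,6,7,8,9,10}→18  {2,4,5,6,7,8,9,10}→15  {3,4,5,6,7,8,9,10}→30
  9 left: {0,1,2,3,6,7,8,9,10}→3  {1,2,3,5,6,7,8,9,10}→21  {2,3,4,5,6,7,8,9,10}→63
  placing 0:p first → 84 extensions
  placing 4:q first → 24 extensions
total linear extensions = 108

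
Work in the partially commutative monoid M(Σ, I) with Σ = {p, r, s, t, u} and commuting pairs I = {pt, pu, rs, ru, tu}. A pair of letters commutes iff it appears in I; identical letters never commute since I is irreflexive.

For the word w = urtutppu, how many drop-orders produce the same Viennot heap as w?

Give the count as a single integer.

0(u) covers ∅
1(r) covers ∅
2(t) covers 1:r
3(u) covers 0:u
4(t) covers 2:t
5(p) covers 1:r
6(p) covers 5:p
7(u) covers 3:u
floor of heap: 0:u, 1:r
completions by unplaced set U, small U first (add the entries for U minus each lowest piece of U):
  |U|=1: {4}:1  {6}:1  {7}:1
  |U|=2: {2,4}:1  {3,7}:1  {4,6}:2  {4,7}:2  {5,6}:1  {6,7}:2
  |U|=3: {0,3,7}:1  {2,4,6}:3  {2,4,7}:3  {3,4,7}:3  {3,6,7}:3  {4,5,6}:3  {4,6,7}:6  {5,6,7}:3
  |U|=4: {0,3,4,7}:4  {0,3,6,7}:4  {2,3,4,7}:6  {2,4,5,6}:6  {2,4,6,7}:12  {3,4,6,7}:12  {3,5,6,7}:6  {4,5,6,7}:12
  |U|=5: {0,2,3,4,7}:10  {0,3,4,6,7}:20  {0,3,5,6,7}:10  {1,2,4,5,6}:6  {2,3,4,6,7}:30  {2,4,5,6,7}:30  {3,4,5,6,7}:30
  |U|=6: {0,2,3,4,6,7}:60  {0,3,4,5,6,7}:60  {1,2,4,5,6,7}:36  {2,3,4,5,6,7}:90
  start at 0(u): 126
  start at 1(r): 210
sum over floor = 336

336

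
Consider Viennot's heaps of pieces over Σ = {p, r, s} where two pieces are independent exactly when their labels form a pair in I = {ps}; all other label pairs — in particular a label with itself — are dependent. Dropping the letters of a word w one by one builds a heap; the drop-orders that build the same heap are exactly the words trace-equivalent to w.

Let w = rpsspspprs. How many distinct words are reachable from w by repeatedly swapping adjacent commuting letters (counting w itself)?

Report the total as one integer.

35

drop 0:r onto floor
drop 1:p onto {0:r}
drop 2:s onto {0:r}
drop 3:s onto {2:s}
drop 4:p onto {1:p}
drop 5:s onto {3:s}
drop 6:p onto {4:p}
drop 7:p onto {6:p}
drop 8:r onto {5:s, 7:p}
drop 9:s onto {8:r}
ground layer = {0:r}
drop-orders for the pieces not yet dropped (sum over which currently-grounded one goes next):
  1 to go: {9} 1
  2 to go: {8,9} 1
  3 to go: {5,8,9} 1  {7,8,9} 1
  4 to go: {3,5,8,9} 1  {5,7,8,9} 2  {6,7,8,9} 1
  5 to go: {2,3,5,8,9} 1  {3,5,7,8,9} 3  {4,6,7,8,9} 1  {5,6,7,8,9} 3
  6 to go: {1,4,6,7,8,9} 1  {2,3,5,7,8,9} 4  {3,5,6,7,8,9} 6  {4,5,6,7,8,9} 4
  7 to go: {1,4,5,6,7,8,9} 5  {2,3,5,6,7,8,9} 10  {3,4,5,6,7,8,9} 10
  8 to go: {1,3,4,5,6,7,8,9} 15  {2,3,4,5,6,7,8,9} 20
  if 0:r drops first: 35 orders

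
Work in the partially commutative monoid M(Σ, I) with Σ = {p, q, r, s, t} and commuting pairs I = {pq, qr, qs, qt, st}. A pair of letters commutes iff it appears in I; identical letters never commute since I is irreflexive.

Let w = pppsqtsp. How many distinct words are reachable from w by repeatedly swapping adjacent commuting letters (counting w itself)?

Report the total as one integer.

24

piece 0:p — minimal
piece 1:p rests on {0:p}
piece 2:p rests on {1:p}
piece 3:s rests on {2:p}
piece 4:q — minimal
piece 5:t rests on {2:p}
piece 6:s rests on {3:s}
piece 7:p rests on {5:t, 6:s}
minimal pieces: {0:p, 4:q}
ways to finish when only these pieces remain (= sum over removing one remaining piece with nothing left below it):
  1 left: {4}→1  {7}→1
  2 left: {4,7}→2  {5,7}→1  {6,7}→1
  3 left: {3,6,7}→1  {4,5,7}→3  {4,6,7}→3  {5,6,7}→2
  4 left: {3,4,6,7}→4  {3,5,6,7}→3  {4,5,6,7}→8
  5 left: {2,3,5,6,7}→3  {3,4,5,6,7}→15
  6 left: {1,2,3,5,6,7}→3  {2,3,4,5,6,7}→18
  placing 0:p first → 21 extensions
  placing 4:q first → 3 extensions
total linear extensions = 24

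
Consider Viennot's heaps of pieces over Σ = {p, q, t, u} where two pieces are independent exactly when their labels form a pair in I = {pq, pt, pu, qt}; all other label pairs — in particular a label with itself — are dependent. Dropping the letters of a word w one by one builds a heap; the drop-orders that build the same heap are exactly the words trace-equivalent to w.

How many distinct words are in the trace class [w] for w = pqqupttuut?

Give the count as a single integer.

45

drop 0:p onto floor
drop 1:q onto floor
drop 2:q onto {1:q}
drop 3:u onto {2:q}
drop 4:p onto {0:p}
drop 5:t onto {3:u}
drop 6:t onto {5:t}
drop 7:u onto {6:t}
drop 8:u onto {7:u}
drop 9:t onto {8:u}
ground layer = {0:p, 1:q}
drop-orders for the pieces not yet dropped (sum over which currently-grounded one goes next):
  1 to go: {4} 1  {9} 1
  2 to go: {0,4} 1  {4,9} 2  {8,9} 1
  3 to go: {0,4,9} 3  {4,8,9} 3  {7,8,9} 1
  4 to go: {0,4,8,9} 6  {4,7,8,9} 4  {6,7,8,9} 1
  5 to go: {0,4,7,8,9} 10  {4,6,7,8,9} 5  {5,6,7,8,9} 1
  6 to go: {0,4,6,7,8,9} 15  {3,5,6,7,8,9} 1  {4,5,6,7,8,9} 6
  7 to go: {0,4,5,6,7,8,9} 21  {2,3,5,6,7,8,9} 1  {3,4,5,6,7,8,9} 7
  8 to go: {0,3,4,5,6,7,8,9} 28  {1,2,3,5,6,7,8,9} 1  {2,3,4,5,6,7,8,9} 8
  if 0:p drops first: 9 orders
  if 1:q drops first: 36 orders
heap linearizations: 45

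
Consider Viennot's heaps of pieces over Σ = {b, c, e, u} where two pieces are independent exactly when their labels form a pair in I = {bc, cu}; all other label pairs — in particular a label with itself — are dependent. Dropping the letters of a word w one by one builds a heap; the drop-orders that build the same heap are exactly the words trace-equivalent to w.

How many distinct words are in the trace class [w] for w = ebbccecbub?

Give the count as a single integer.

24

piece 0:e — minimal
piece 1:b rests on {0:e}
piece 2:b rests on {1:b}
piece 3:c rests on {0:e}
piece 4:c rests on {3:c}
piece 5:e rests on {2:b, 4:c}
piece 6:c rests on {5:e}
piece 7:b rests on {5:e}
piece 8:u rests on {7:b}
piece 9:b rests on {8:u}
minimal pieces: {0:e}
ways to finish when only these pieces remain (= sum over removing one remaining piece with nothing left below it):
  1 left: {6}→1  {9}→1
  2 left: {6,9}→2  {8,9}→1
  3 left: {6,8,9}→3  {7,8,9}→1
  4 left: {6,7,8,9}→4
  5 left: {5,6,7,8,9}→4
  6 left: {2,5,6,7,8,9}→4  {4,5,6,7,8,9}→4
  7 left: {1,2,5,6,7,8,9}→4  {2,4,5,6,7,8,9}→8  {3,4,5,6,7,8,9}→4
  8 left: {1,2,4,5,6,7,8,9}→12  {2,3,4,5,6,7,8,9}→12
  placing 0:e first → 24 extensions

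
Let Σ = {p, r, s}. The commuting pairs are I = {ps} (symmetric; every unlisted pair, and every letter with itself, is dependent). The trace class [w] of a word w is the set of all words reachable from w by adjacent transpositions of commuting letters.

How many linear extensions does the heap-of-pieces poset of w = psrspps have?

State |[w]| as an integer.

drop 0:p onto floor
drop 1:s onto floor
drop 2:r onto {0:p, 1:s}
drop 3:s onto {2:r}
drop 4:p onto {2:r}
drop 5:p onto {4:p}
drop 6:s onto {3:s}
ground layer = {0:p, 1:s}
drop-orders for the pieces not yet dropped (sum over which currently-grounded one goes next):
  1 to go: {5} 1  {6} 1
  2 to go: {3,6} 1  {4,5} 1  {5,6} 2
  3 to go: {3,5,6} 3  {4,5,6} 3
  4 to go: {3,4,5,6} 6
  5 to go: {2,3,4,5,6} 6
  if 0:p drops first: 6 orders
  if 1:s drops first: 6 orders
heap linearizations: 12

12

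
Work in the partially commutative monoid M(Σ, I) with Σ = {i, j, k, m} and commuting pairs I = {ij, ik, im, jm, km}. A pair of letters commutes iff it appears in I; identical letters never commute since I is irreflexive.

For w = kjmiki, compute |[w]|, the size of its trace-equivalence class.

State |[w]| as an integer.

0(k) covers ∅
1(j) covers 0:k
2(m) covers ∅
3(i) covers ∅
4(k) covers 1:j
5(i) covers 3:i
floor of heap: 0:k, 2:m, 3:i
completions by unplaced set U, small U first (add the entries for U minus each lowest piece of U):
  |U|=1: {2}:1  {4}:1  {5}:1
  |U|=2: {1,4}:1  {2,4}:2  {2,5}:2  {3,5}:1  {4,5}:2
  |U|=3: {0,1,4}:1  {1,2,4}:3  {1,4,5}:3  {2,3,5}:3  {2,4,5}:6  {3,4,5}:3
  |U|=4: {0,1,2,4}:4  {0,1,4,5}:4  {1,2,4,5}:12  {1,3,4,5}:6  {2,3,4,5}:12
  start at 0(k): 30
  start at 2(m): 10
  start at 3(i): 20
sum over floor = 60

60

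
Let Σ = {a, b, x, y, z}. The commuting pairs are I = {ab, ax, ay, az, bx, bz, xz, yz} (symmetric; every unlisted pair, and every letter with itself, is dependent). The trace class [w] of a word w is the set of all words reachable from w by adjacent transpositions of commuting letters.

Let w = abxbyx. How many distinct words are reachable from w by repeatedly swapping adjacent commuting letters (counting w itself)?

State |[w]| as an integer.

18

piece 0:a — minimal
piece 1:b — minimal
piece 2:x — minimal
piece 3:b rests on {1:b}
piece 4:y rests on {2:x, 3:b}
piece 5:x rests on {4:y}
minimal pieces: {0:a, 1:b, 2:x}
ways to finish when only these pieces remain (= sum over removing one remaining piece with nothing left below it):
  1 left: {0}→1  {5}→1
  2 left: {0,5}→2  {4,5}→1
  3 left: {0,4,5}→3  {2,4,5}→1  {3,4,5}→1
  4 left: {0,2,4,5}→4  {0,3,4,5}→4  {1,3,4,5}→1  {2,3,4,5}→2
  placing 0:a first → 3 extensions
  placing 1:b first → 10 extensions
  placing 2:x first → 5 extensions
total linear extensions = 18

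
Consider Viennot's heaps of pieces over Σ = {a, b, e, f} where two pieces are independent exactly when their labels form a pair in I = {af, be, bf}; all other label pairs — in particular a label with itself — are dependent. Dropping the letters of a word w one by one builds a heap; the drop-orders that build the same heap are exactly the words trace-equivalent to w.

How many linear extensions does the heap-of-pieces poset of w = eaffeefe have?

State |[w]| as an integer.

0(e) covers ∅
1(a) covers 0:e
2(f) covers 0:e
3(f) covers 2:f
4(e) covers 1:a, 3:f
5(e) covers 4:e
6(f) covers 5:e
7(e) covers 6:f
floor of heap: 0:e
completions by unplaced set U, small U first (add the entries for U minus each lowest piece of U):
  |U|=1: {7}:1
  |U|=2: {6,7}:1
  |U|=3: {5,6,7}:1
  |U|=4: {4,5,6,7}:1
  |U|=5: {1,4,5,6,7}:1  {3,4,5,6,7}:1
  |U|=6: {1,3,4,5,6,7}:2  {2,3,4,5,6,7}:1
  start at 0(e): 3

3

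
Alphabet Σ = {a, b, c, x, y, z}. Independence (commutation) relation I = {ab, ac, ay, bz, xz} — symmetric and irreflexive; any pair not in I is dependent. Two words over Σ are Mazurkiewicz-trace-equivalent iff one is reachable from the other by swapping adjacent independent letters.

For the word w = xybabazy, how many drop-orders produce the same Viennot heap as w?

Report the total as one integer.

19

drop 0:x onto floor
drop 1:y onto {0:x}
drop 2:b onto {1:y}
drop 3:a onto {0:x}
drop 4:b onto {2:b}
drop 5:a onto {3:a}
drop 6:z onto {1:y, 5:a}
drop 7:y onto {4:b, 6:z}
ground layer = {0:x}
drop-orders for the pieces not yet dropped (sum over which currently-grounded one goes next):
  1 to go: {7} 1
  2 to go: {4,7} 1  {6,7} 1
  3 to go: {2,4,7} 1  {4,6,7} 2  {5,6,7} 1
  4 to go: {2,4,6,7} 3  {3,5,6,7} 1  {4,5,6,7} 3
  5 to go: {1,2,4,6,7} 3  {2,4,5,6,7} 6  {3,4,5,6,7} 4
  6 to go: {1,2,4,5,6,7} 9  {2,3,4,5,6,7} 10
  if 0:x drops first: 19 orders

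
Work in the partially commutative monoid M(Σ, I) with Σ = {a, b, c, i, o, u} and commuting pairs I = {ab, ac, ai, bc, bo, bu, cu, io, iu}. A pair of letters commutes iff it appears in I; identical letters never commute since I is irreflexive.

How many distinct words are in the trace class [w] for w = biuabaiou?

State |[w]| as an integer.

drop 0:b onto floor
drop 1:i onto {0:b}
drop 2:u onto floor
drop 3:a onto {2:u}
drop 4:b onto {1:i}
drop 5:a onto {3:a}
drop 6:i onto {4:b}
drop 7:o onto {5:a}
drop 8:u onto {7:o}
ground layer = {0:b, 2:u}
drop-orders for the pieces not yet dropped (sum over which currently-grounded one goes next):
  1 to go: {6} 1  {8} 1
  2 to go: {4,6} 1  {6,8} 2  {7,8} 1
  3 to go: {1,4,6} 1  {4,6,8} 3  {5,7,8} 1  {6,7,8} 3
  4 to go: {0,1,4,6} 1  {1,4,6,8} 4  {3,5,7,8} 1  {4,6,7,8} 6  {5,6,7,8} 4
  5 to go: {0,1,4,6,8} 5  {1,4,6,7,8} 10  {2,3,5,7,8} 1  {3,5,6,7,8} 5  {4,5,6,7,8} 10
  6 to go: {0,1,4,6,7,8} 15  {1,4,5,6,7,8} 20  {2,3,5,6,7,8} 6  {3,4,5,6,7,8} 15
  7 to go: {0,1,4,5,6,7,8} 35  {1,3,4,5,6,7,8} 35  {2,3,4,5,6,7,8} 21
  if 0:b drops first: 56 orders
  if 2:u drops first: 70 orders
heap linearizations: 126

126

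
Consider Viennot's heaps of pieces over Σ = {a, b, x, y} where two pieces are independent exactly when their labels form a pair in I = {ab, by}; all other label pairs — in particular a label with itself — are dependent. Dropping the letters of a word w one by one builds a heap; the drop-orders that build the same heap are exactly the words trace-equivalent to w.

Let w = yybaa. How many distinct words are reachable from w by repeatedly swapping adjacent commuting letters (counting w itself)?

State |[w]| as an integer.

5

0(y) covers ∅
1(y) covers 0:y
2(b) covers ∅
3(a) covers 1:y
4(a) covers 3:a
floor of heap: 0:y, 2:b
completions by unplaced set U, small U first (add the entries for U minus each lowest piece of U):
  |U|=1: {2}:1  {4}:1
  |U|=2: {2,4}:2  {3,4}:1
  |U|=3: {1,3,4}:1  {2,3,4}:3
  start at 0(y): 4
  start at 2(b): 1
sum over floor = 5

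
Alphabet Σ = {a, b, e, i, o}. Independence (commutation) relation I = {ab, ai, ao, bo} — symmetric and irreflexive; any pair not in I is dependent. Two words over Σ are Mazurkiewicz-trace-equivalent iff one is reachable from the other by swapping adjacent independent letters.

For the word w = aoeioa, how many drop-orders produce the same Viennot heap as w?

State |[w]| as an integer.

6

#0=a has no predecessor
#1=o has no predecessor
#2=e depends on [0:a, 1:o]
#3=i depends on [2:e]
#4=o depends on [3:i]
#5=a depends on [2:e]
sources: [0:a, 1:o]
N(rest) = Σ N(rest − s) over sources s of rest; N(one piece) = 1:
  size 1 → [4]=1  [5]=1
  size 2 → [3,4]=1  [4,5]=2
  size 3 → [3,4,5]=3
  size 4 → [2,3,4,5]=3
  first=0(a) contributes 3
  first=1(o) contributes 3
|[w]| = 6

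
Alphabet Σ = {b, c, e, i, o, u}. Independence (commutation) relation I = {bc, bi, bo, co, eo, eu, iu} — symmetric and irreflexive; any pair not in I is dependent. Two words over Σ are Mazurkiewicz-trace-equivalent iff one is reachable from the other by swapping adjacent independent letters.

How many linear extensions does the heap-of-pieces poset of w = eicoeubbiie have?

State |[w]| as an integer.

42

piece 0:e — minimal
piece 1:i rests on {0:e}
piece 2:c rests on {1:i}
piece 3:o rests on {1:i}
piece 4:e rests on {2:c}
piece 5:u rests on {2:c, 3:o}
piece 6:b rests on {4:e, 5:u}
piece 7:b rests on {6:b}
piece 8:i rests on {3:o, 4:e}
piece 9:i rests on {8:i}
piece 10:e rests on {7:b, 9:i}
minimal pieces: {0:e}
ways to finish when only these pieces remain (= sum over removing one remaining piece with nothing left below it):
  1 left: {10}→1
  2 left: {7,10}→1  {9,10}→1
  3 left: {6,7,10}→1  {7,9,10}→2  {8,9,10}→1
  4 left: {5,6,7,10}→1  {6,7,9,10}→3  {7,8,9,10}→3
  5 left: {5,6,7,9,10}→4  {6,7,8,9,10}→6
  6 left: {4,6,7,8,9,10}→6  {5,6,7,8,9,10}→10
  7 left: {3,5,6,7,8,9,10}→10  {4,5,6,7,8,9,10}→16
  8 left: {2,4,5,6,7,8,9,10}→16  {3,4,5,6,7,8,9,10}→26
  9 left: {2,3,4,5,6,7,8,9,10}→42
  placing 0:e first → 42 extensions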